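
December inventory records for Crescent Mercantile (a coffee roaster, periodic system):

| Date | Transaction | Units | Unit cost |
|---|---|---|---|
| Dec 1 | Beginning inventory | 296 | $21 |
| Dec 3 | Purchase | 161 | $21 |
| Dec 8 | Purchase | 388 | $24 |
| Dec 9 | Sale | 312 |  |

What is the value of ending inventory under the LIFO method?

Dec 9, 312 sold [LIFO — newest first]: 312 @ $24 = $7,488
Ending inventory: 296 @ $21 + 161 @ $21 + 76 @ $24 = $11,421

Ending inventory = $11,421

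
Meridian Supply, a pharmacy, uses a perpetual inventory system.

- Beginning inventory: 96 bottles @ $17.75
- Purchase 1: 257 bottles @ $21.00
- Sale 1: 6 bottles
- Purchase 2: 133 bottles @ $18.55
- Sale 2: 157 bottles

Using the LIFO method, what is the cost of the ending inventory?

Ending inventory = $6,471.00

Sale 1 (6) [LIFO — newest first]: 6 @ $21.00 = $126.00
Sale 2 (157) [LIFO — newest first]: 133 @ $18.55 + 24 @ $21.00 = $2,971.15
Total COGS = $126.00 + $2,971.15 = $3,097.15
Ending inventory: 96 @ $17.75 + 227 @ $21.00 = $6,471.00
Check: goods available $9,568.15 = COGS $3,097.15 + ending $6,471.00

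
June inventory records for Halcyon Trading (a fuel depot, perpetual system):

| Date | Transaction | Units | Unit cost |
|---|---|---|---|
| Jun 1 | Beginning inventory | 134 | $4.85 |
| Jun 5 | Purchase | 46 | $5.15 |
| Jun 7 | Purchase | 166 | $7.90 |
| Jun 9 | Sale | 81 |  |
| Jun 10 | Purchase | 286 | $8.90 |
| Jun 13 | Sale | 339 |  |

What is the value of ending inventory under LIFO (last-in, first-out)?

Jun 9, 81 sold [LIFO — newest first]: 81 @ $7.90 = $639.90
Jun 13, 339 sold [LIFO — newest first]: 286 @ $8.90 + 53 @ $7.90 = $2,964.10
Total COGS = $639.90 + $2,964.10 = $3,604.00
Ending inventory: 134 @ $4.85 + 46 @ $5.15 + 32 @ $7.90 = $1,139.60

Ending inventory = $1,139.60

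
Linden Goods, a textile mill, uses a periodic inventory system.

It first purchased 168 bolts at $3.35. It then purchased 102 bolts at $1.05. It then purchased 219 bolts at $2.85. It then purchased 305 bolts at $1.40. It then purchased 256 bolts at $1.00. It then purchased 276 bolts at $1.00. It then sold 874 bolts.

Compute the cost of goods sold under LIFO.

COGS = $1,064.45

Sale 1 (874) [LIFO — newest first]: 276 @ $1.00 + 256 @ $1.00 + 305 @ $1.40 + 37 @ $2.85 = $1,064.45
Ending inventory: 168 @ $3.35 + 102 @ $1.05 + 182 @ $2.85 = $1,188.60
Check: goods available $2,253.05 = COGS $1,064.45 + ending $1,188.60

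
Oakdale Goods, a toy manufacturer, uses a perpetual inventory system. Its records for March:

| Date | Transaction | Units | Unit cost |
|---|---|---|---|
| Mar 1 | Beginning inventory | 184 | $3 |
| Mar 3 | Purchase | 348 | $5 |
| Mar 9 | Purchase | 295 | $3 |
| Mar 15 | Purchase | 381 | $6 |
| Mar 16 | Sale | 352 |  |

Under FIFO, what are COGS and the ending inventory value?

Mar 16, 352 sold [FIFO — oldest first]: 184 @ $3 + 168 @ $5 = $1,392
Ending inventory: 180 @ $5 + 295 @ $3 + 381 @ $6 = $4,071
Check: goods available $5,463 = COGS $1,392 + ending $4,071

COGS = $1,392; ending inventory = $4,071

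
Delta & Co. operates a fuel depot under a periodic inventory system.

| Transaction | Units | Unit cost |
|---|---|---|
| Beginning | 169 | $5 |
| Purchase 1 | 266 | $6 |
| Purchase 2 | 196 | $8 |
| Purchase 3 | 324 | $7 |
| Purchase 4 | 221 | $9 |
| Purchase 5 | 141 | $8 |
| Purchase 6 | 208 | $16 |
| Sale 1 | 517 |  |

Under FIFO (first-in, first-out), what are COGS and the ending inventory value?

Sale 1 (517) [FIFO — oldest first]: 169 @ $5 + 266 @ $6 + 82 @ $8 = $3,097
Ending inventory: 114 @ $8 + 324 @ $7 + 221 @ $9 + 141 @ $8 + 208 @ $16 = $9,625

COGS = $3,097; ending inventory = $9,625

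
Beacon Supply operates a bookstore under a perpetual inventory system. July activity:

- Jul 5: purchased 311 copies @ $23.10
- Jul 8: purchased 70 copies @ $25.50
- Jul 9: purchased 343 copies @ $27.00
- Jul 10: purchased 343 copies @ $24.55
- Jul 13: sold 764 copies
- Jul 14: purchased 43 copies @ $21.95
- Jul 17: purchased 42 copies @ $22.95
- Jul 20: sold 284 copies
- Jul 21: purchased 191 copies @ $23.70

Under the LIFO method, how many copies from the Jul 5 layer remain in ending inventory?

Jul 13, 764 sold [LIFO — newest first]: 343 @ $24.55 + 343 @ $27.00 + 70 @ $25.50 + 8 @ $23.10 = $19,651.45
Jul 20, 284 sold [LIFO — newest first]: 42 @ $22.95 + 43 @ $21.95 + 199 @ $23.10 = $6,504.65
Total COGS = $19,651.45 + $6,504.65 = $26,156.10
Ending inventory: 104 @ $23.10 + 191 @ $23.70 = $6,929.10

104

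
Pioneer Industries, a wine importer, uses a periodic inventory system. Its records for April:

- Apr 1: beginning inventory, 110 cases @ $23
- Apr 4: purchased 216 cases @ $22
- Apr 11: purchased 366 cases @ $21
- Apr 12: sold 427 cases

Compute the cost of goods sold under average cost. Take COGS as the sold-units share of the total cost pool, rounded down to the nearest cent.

COGS = $9,236.03

Apr 12, sell 427: 427/692 × $14,968.00 → $9,236.03
Ending inventory (cost pool remaining) = $5,731.97
Check: goods available $14,968.00 = COGS $9,236.03 + ending $5,731.97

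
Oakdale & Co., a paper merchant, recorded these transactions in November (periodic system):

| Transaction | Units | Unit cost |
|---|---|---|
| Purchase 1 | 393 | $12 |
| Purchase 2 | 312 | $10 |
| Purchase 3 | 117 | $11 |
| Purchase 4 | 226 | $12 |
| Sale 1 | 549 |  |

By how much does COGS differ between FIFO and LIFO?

$217

FIFO COGS: 393 @ $12 + 156 @ $10 = $6,276
LIFO COGS: 226 @ $12 + 117 @ $11 + 206 @ $10 = $6,059
Difference = |$6,276 − $6,059| = $217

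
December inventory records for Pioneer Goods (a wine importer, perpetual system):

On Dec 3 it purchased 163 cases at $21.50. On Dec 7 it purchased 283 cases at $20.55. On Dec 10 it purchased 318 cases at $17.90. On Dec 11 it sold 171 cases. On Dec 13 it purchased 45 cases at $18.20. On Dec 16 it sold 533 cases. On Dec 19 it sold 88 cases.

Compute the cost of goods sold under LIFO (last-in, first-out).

COGS = $15,465.85

Dec 11, 171 sold [LIFO — newest first]: 171 @ $17.90 = $3,060.90
Dec 16, 533 sold [LIFO — newest first]: 45 @ $18.20 + 147 @ $17.90 + 283 @ $20.55 + 58 @ $21.50 = $10,512.95
Dec 19, 88 sold [LIFO — newest first]: 88 @ $21.50 = $1,892.00
Total COGS = $3,060.90 + $10,512.95 + $1,892.00 = $15,465.85
Ending inventory: 17 @ $21.50 = $365.50
Check: goods available $15,831.35 = COGS $15,465.85 + ending $365.50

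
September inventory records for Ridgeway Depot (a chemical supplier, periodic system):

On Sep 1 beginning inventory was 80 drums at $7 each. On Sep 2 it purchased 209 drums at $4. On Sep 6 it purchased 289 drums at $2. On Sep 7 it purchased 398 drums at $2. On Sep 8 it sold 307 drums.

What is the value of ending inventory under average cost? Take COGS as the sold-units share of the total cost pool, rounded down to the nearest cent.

Ending inventory = $1,898.70

Sep 8, sell 307: 307/976 × $2,770.00 → $871.30
Ending inventory (cost pool remaining) = $1,898.70
Check: goods available $2,770.00 = COGS $871.30 + ending $1,898.70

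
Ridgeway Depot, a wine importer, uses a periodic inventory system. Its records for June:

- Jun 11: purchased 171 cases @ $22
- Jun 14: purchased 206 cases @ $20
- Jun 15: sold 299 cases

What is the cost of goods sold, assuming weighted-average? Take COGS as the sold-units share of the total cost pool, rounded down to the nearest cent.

Jun 15, sell 299: 299/377 × $7,882.00 → $6,251.24
Ending inventory (cost pool remaining) = $1,630.76

COGS = $6,251.24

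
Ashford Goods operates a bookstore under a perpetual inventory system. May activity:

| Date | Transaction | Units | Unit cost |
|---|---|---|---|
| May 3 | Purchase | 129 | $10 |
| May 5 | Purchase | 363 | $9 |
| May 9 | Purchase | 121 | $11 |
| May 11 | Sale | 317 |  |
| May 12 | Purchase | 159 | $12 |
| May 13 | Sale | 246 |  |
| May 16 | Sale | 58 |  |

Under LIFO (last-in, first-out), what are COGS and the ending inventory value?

May 11, 317 sold [LIFO — newest first]: 121 @ $11 + 196 @ $9 = $3,095
May 13, 246 sold [LIFO — newest first]: 159 @ $12 + 87 @ $9 = $2,691
May 16, 58 sold [LIFO — newest first]: 58 @ $9 = $522
Total COGS = $3,095 + $2,691 + $522 = $6,308
Ending inventory: 129 @ $10 + 22 @ $9 = $1,488

COGS = $6,308; ending inventory = $1,488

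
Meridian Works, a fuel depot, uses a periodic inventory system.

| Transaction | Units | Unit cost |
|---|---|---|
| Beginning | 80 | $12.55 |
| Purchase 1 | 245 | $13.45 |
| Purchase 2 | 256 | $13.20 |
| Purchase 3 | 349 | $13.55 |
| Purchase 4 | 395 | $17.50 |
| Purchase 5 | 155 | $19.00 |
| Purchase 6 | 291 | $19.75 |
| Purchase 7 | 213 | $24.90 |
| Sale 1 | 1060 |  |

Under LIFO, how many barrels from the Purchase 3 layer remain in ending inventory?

Sale 1 (1060) [LIFO — newest first]: 213 @ $24.90 + 291 @ $19.75 + 155 @ $19.00 + 395 @ $17.50 + 6 @ $13.55 = $20,989.75
Ending inventory: 80 @ $12.55 + 245 @ $13.45 + 256 @ $13.20 + 343 @ $13.55 = $12,326.10

343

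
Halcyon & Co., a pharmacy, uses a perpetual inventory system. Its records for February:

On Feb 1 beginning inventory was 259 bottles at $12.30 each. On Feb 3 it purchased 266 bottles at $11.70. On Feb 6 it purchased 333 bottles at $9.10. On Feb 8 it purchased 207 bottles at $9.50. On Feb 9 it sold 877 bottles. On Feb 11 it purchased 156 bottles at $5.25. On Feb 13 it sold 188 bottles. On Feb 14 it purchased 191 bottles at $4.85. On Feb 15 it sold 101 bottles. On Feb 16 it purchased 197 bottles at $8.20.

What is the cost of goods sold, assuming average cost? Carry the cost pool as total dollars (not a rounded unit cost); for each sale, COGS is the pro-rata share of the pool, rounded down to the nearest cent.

After Feb 1: 259 on hand, pool $3,185.70 (≈ $12.3000 each)
After Feb 3: 525 on hand, pool $6,297.90 (≈ $11.9960 each)
After Feb 6: 858 on hand, pool $9,328.20 (≈ $10.8720 each)
After Feb 8: 1065 on hand, pool $11,294.70 (≈ $10.6054 each)
Feb 9, sell 877: 877/1065 × $11,294.70 → $9,300.89
After Feb 11: 344 on hand, pool $2,812.81 (≈ $8.1768 each)
Feb 13, sell 188: 188/344 × $2,812.81 → $1,537.23
After Feb 14: 347 on hand, pool $2,201.93 (≈ $6.3456 each)
Feb 15, sell 101: 101/347 × $2,201.93 → $640.90
After Feb 16: 443 on hand, pool $3,176.43 (≈ $7.1703 each)
Total COGS = $9,300.89 + $1,537.23 + $640.90 = $11,479.02
Ending inventory (cost pool remaining) = $3,176.43
Check: goods available $14,655.45 = COGS $11,479.02 + ending $3,176.43

COGS = $11,479.02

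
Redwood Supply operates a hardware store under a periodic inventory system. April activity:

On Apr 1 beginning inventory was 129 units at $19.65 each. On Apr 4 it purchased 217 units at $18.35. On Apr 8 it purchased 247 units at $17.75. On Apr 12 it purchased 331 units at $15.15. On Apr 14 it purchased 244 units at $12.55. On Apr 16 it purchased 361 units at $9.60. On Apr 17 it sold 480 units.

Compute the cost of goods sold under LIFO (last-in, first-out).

COGS = $4,959.05

Apr 17, 480 sold [LIFO — newest first]: 361 @ $9.60 + 119 @ $12.55 = $4,959.05
Ending inventory: 129 @ $19.65 + 217 @ $18.35 + 247 @ $17.75 + 331 @ $15.15 + 125 @ $12.55 = $17,484.45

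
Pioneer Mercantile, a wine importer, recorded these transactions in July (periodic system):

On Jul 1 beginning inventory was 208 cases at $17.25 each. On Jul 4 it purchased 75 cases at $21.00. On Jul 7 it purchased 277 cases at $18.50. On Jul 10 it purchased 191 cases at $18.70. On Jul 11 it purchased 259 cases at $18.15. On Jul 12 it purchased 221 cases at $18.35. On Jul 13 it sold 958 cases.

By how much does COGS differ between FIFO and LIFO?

$46.15

FIFO COGS: 208 @ $17.25 + 75 @ $21.00 + 277 @ $18.50 + 191 @ $18.70 + 207 @ $18.15 = $17,616.25
LIFO COGS: 221 @ $18.35 + 259 @ $18.15 + 191 @ $18.70 + 277 @ $18.50 + 10 @ $21.00 = $17,662.40
Difference = |$17,616.25 − $17,662.40| = $46.15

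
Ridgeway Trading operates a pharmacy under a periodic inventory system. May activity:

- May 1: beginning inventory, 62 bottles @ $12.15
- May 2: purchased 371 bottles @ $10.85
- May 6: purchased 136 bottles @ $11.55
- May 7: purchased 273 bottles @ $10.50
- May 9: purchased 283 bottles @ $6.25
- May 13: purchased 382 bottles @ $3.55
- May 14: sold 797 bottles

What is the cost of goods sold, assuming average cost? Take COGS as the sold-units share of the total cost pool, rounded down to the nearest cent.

COGS = $6,526.62

May 14, sell 797: 797/1507 × $12,340.80 → $6,526.62
Ending inventory (cost pool remaining) = $5,814.18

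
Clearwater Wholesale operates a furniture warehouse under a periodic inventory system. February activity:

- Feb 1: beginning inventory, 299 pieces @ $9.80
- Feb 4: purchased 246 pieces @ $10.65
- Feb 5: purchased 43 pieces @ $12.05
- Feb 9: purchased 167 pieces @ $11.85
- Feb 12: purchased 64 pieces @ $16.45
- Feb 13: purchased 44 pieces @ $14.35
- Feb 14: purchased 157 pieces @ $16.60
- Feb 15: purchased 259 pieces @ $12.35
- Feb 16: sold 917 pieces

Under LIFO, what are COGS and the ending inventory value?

COGS = $11,935.10; ending inventory = $3,601.15

Feb 16, 917 sold [LIFO — newest first]: 259 @ $12.35 + 157 @ $16.60 + 44 @ $14.35 + 64 @ $16.45 + 167 @ $11.85 + 43 @ $12.05 + 183 @ $10.65 = $11,935.10
Ending inventory: 299 @ $9.80 + 63 @ $10.65 = $3,601.15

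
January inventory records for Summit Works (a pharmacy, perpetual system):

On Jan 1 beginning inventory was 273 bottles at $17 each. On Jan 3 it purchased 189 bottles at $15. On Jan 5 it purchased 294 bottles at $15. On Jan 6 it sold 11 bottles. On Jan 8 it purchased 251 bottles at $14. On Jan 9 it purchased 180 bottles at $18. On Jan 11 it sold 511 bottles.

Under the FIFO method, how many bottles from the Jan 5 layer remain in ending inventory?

234

Jan 6, 11 sold [FIFO — oldest first]: 11 @ $17 = $187
Jan 11, 511 sold [FIFO — oldest first]: 262 @ $17 + 189 @ $15 + 60 @ $15 = $8,189
Total COGS = $187 + $8,189 = $8,376
Ending inventory: 234 @ $15 + 251 @ $14 + 180 @ $18 = $10,264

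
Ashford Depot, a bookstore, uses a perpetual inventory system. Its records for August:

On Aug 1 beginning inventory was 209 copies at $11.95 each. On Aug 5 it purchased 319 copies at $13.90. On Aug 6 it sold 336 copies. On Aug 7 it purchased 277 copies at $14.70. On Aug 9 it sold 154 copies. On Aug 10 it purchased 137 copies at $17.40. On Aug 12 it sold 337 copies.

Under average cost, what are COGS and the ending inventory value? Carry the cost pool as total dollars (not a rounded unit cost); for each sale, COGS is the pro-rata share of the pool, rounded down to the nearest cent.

COGS = $11,654.31; ending inventory = $1,733.04

After Aug 1: 209 on hand, pool $2,497.55 (≈ $11.9500 each)
After Aug 5: 528 on hand, pool $6,931.65 (≈ $13.1281 each)
Aug 6, sell 336: 336/528 × $6,931.65 → $4,411.05
After Aug 7: 469 on hand, pool $6,592.50 (≈ $14.0565 each)
Aug 9, sell 154: 154/469 × $6,592.50 → $2,164.70
After Aug 10: 452 on hand, pool $6,811.60 (≈ $15.0699 each)
Aug 12, sell 337: 337/452 × $6,811.60 → $5,078.56
Total COGS = $4,411.05 + $2,164.70 + $5,078.56 = $11,654.31
Ending inventory (cost pool remaining) = $1,733.04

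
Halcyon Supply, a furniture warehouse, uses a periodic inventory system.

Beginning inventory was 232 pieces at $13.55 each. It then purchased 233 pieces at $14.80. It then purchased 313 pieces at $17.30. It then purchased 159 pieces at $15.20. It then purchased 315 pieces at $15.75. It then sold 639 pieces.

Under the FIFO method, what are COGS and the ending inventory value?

COGS = $9,602.20; ending inventory = $9,782.75

Sale 1 (639) [FIFO — oldest first]: 232 @ $13.55 + 233 @ $14.80 + 174 @ $17.30 = $9,602.20
Ending inventory: 139 @ $17.30 + 159 @ $15.20 + 315 @ $15.75 = $9,782.75
Check: goods available $19,384.95 = COGS $9,602.20 + ending $9,782.75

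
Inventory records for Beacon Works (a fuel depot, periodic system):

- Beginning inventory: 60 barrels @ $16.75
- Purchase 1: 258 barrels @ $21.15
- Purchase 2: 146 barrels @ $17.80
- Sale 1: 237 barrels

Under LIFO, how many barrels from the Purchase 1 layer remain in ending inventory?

Sale 1 (237) [LIFO — newest first]: 146 @ $17.80 + 91 @ $21.15 = $4,523.45
Ending inventory: 60 @ $16.75 + 167 @ $21.15 = $4,537.05

167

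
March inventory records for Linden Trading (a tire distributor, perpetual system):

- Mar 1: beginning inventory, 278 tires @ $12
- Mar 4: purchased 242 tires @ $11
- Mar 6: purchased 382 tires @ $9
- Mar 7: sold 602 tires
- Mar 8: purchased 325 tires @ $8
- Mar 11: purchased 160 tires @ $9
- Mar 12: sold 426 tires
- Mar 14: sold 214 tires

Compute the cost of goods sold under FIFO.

Mar 7, 602 sold [FIFO — oldest first]: 278 @ $12 + 242 @ $11 + 82 @ $9 = $6,736
Mar 12, 426 sold [FIFO — oldest first]: 300 @ $9 + 126 @ $8 = $3,708
Mar 14, 214 sold [FIFO — oldest first]: 199 @ $8 + 15 @ $9 = $1,727
Total COGS = $6,736 + $3,708 + $1,727 = $12,171
Ending inventory: 145 @ $9 = $1,305

COGS = $12,171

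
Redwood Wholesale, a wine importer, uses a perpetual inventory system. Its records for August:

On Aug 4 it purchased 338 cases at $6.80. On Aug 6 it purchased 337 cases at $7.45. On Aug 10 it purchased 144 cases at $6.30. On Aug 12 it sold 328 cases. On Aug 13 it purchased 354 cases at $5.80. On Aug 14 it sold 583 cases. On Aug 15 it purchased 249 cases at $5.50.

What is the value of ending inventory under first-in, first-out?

Aug 12, 328 sold [FIFO — oldest first]: 328 @ $6.80 = $2,230.40
Aug 14, 583 sold [FIFO — oldest first]: 10 @ $6.80 + 337 @ $7.45 + 144 @ $6.30 + 92 @ $5.80 = $4,019.45
Total COGS = $2,230.40 + $4,019.45 = $6,249.85
Ending inventory: 262 @ $5.80 + 249 @ $5.50 = $2,889.10
Check: goods available $9,138.95 = COGS $6,249.85 + ending $2,889.10

Ending inventory = $2,889.10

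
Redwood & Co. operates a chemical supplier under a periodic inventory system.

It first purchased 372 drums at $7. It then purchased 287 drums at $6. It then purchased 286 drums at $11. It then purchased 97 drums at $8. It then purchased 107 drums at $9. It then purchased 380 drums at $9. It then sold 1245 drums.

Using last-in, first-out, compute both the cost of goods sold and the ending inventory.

COGS = $10,643; ending inventory = $1,988

Sale 1 (1245) [LIFO — newest first]: 380 @ $9 + 107 @ $9 + 97 @ $8 + 286 @ $11 + 287 @ $6 + 88 @ $7 = $10,643
Ending inventory: 284 @ $7 = $1,988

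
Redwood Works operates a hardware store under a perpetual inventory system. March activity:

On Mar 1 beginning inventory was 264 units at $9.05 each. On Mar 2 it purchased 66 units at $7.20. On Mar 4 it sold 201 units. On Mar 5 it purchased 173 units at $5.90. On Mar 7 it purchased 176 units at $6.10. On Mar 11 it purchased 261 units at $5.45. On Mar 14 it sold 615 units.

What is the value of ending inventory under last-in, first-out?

Mar 4, 201 sold [LIFO — newest first]: 66 @ $7.20 + 135 @ $9.05 = $1,696.95
Mar 14, 615 sold [LIFO — newest first]: 261 @ $5.45 + 176 @ $6.10 + 173 @ $5.90 + 5 @ $9.05 = $3,562.00
Total COGS = $1,696.95 + $3,562.00 = $5,258.95
Ending inventory: 124 @ $9.05 = $1,122.20

Ending inventory = $1,122.20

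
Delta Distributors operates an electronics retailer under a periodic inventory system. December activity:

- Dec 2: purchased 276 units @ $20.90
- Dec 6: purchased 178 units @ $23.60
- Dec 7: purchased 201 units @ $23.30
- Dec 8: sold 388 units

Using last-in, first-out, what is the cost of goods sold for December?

COGS = $9,072.20

Dec 8, 388 sold [LIFO — newest first]: 201 @ $23.30 + 178 @ $23.60 + 9 @ $20.90 = $9,072.20
Ending inventory: 267 @ $20.90 = $5,580.30
Check: goods available $14,652.50 = COGS $9,072.20 + ending $5,580.30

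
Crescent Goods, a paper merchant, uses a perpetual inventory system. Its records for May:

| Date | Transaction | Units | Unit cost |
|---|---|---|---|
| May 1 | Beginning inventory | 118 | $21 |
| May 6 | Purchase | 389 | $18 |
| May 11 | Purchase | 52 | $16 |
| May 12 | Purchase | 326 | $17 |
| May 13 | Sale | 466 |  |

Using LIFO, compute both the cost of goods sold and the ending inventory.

May 13, 466 sold [LIFO — newest first]: 326 @ $17 + 52 @ $16 + 88 @ $18 = $7,958
Ending inventory: 118 @ $21 + 301 @ $18 = $7,896
Check: goods available $15,854 = COGS $7,958 + ending $7,896

COGS = $7,958; ending inventory = $7,896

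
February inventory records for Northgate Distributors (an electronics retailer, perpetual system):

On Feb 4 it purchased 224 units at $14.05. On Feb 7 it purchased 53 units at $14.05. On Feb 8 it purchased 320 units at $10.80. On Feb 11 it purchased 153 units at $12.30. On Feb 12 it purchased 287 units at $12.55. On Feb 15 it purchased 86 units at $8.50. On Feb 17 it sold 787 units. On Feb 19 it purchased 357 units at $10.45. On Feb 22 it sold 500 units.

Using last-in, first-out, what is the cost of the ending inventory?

Ending inventory = $2,711.65

Feb 17, 787 sold [LIFO — newest first]: 86 @ $8.50 + 287 @ $12.55 + 153 @ $12.30 + 261 @ $10.80 = $9,033.55
Feb 22, 500 sold [LIFO — newest first]: 357 @ $10.45 + 59 @ $10.80 + 53 @ $14.05 + 31 @ $14.05 = $5,548.05
Total COGS = $9,033.55 + $5,548.05 = $14,581.60
Ending inventory: 193 @ $14.05 = $2,711.65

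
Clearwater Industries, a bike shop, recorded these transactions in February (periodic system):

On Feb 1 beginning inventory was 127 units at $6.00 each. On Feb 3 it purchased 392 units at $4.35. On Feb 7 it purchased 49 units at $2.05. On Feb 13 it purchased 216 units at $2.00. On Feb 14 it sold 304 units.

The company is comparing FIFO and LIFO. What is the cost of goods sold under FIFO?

COGS = $1,531.95

FIFO COGS: 127 @ $6.00 + 177 @ $4.35 = $1,531.95
LIFO COGS: 216 @ $2.00 + 49 @ $2.05 + 39 @ $4.35 = $702.10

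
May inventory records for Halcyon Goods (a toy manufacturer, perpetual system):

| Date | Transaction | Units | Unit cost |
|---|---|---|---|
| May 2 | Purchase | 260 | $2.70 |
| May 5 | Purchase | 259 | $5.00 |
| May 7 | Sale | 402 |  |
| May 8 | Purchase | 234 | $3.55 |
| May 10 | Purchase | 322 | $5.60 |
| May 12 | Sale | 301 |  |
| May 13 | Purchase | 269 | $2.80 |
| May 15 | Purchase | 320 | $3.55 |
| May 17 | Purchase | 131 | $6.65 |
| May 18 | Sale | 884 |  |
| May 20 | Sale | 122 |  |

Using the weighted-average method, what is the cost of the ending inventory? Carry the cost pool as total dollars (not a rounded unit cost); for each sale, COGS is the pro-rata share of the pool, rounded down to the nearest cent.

After May 2: 260 on hand, pool $702.00 (≈ $2.7000 each)
After May 5: 519 on hand, pool $1,997.00 (≈ $3.8478 each)
May 7, sell 402: 402/519 × $1,997.00 → $1,546.80
After May 8: 351 on hand, pool $1,280.90 (≈ $3.6493 each)
After May 10: 673 on hand, pool $3,084.10 (≈ $4.5826 each)
May 12, sell 301: 301/673 × $3,084.10 → $1,379.36
After May 13: 641 on hand, pool $2,457.94 (≈ $3.8345 each)
After May 15: 961 on hand, pool $3,593.94 (≈ $3.7398 each)
After May 17: 1092 on hand, pool $4,465.09 (≈ $4.0889 each)
May 18, sell 884: 884/1092 × $4,465.09 → $3,614.59
May 20, sell 122: 122/208 × $850.50 → $498.85
Total COGS = $1,546.80 + $1,379.36 + $3,614.59 + $498.85 = $7,039.60
Ending inventory (cost pool remaining) = $351.65

Ending inventory = $351.65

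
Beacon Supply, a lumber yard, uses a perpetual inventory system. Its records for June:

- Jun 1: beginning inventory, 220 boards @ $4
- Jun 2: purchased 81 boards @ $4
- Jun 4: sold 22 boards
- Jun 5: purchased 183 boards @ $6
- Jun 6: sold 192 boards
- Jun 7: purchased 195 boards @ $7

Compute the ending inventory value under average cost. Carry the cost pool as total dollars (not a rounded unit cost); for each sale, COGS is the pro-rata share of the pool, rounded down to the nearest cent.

After Jun 1: 220 on hand, pool $880.00 (≈ $4.0000 each)
After Jun 2: 301 on hand, pool $1,204.00 (≈ $4.0000 each)
Jun 4, sell 22: 22/301 × $1,204.00 → $88.00
After Jun 5: 462 on hand, pool $2,214.00 (≈ $4.7922 each)
Jun 6, sell 192: 192/462 × $2,214.00 → $920.10
After Jun 7: 465 on hand, pool $2,658.90 (≈ $5.7181 each)
Total COGS = $88.00 + $920.10 = $1,008.10
Ending inventory (cost pool remaining) = $2,658.90
Check: goods available $3,667.00 = COGS $1,008.10 + ending $2,658.90

Ending inventory = $2,658.90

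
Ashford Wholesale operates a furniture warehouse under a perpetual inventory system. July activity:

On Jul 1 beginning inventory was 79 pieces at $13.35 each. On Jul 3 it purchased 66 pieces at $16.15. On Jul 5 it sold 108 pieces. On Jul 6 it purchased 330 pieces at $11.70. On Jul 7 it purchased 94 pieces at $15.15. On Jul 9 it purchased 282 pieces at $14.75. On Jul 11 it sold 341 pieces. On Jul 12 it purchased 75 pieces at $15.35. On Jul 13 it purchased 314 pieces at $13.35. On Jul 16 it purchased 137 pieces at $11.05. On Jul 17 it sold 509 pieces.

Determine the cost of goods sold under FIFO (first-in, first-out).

COGS = $13,143.60

Jul 5, 108 sold [FIFO — oldest first]: 79 @ $13.35 + 29 @ $16.15 = $1,523.00
Jul 11, 341 sold [FIFO — oldest first]: 37 @ $16.15 + 304 @ $11.70 = $4,154.35
Jul 17, 509 sold [FIFO — oldest first]: 26 @ $11.70 + 94 @ $15.15 + 282 @ $14.75 + 75 @ $15.35 + 32 @ $13.35 = $7,466.25
Total COGS = $1,523.00 + $4,154.35 + $7,466.25 = $13,143.60
Ending inventory: 282 @ $13.35 + 137 @ $11.05 = $5,278.55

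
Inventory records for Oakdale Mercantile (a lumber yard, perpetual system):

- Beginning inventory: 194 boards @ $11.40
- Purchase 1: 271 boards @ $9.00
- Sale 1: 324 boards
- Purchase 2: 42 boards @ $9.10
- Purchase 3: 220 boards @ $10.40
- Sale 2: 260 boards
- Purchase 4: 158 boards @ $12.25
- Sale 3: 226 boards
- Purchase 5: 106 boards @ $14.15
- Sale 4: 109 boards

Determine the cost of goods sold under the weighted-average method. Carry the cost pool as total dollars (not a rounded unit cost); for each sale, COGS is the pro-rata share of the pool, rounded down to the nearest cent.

After Beginning: 194 on hand, pool $2,211.60 (≈ $11.4000 each)
After Purchase 1: 465 on hand, pool $4,650.60 (≈ $10.0013 each)
Sale 1, sell 324: 324/465 × $4,650.60 → $3,240.41
After Purchase 2: 183 on hand, pool $1,792.39 (≈ $9.7945 each)
After Purchase 3: 403 on hand, pool $4,080.39 (≈ $10.1250 each)
Sale 2, sell 260: 260/403 × $4,080.39 → $2,632.50
After Purchase 4: 301 on hand, pool $3,383.39 (≈ $11.2405 each)
Sale 3, sell 226: 226/301 × $3,383.39 → $2,540.35
After Purchase 5: 181 on hand, pool $2,342.94 (≈ $12.9444 each)
Sale 4, sell 109: 109/181 × $2,342.94 → $1,410.94
Total COGS = $3,240.41 + $2,632.50 + $2,540.35 + $1,410.94 = $9,824.20
Ending inventory (cost pool remaining) = $932.00
Check: goods available $10,756.20 = COGS $9,824.20 + ending $932.00

COGS = $9,824.20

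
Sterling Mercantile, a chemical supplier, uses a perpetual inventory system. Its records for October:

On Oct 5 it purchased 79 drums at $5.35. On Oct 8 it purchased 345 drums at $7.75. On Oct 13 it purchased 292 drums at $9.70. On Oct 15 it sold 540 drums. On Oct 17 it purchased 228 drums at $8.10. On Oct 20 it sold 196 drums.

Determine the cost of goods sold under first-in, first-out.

Oct 15, 540 sold [FIFO — oldest first]: 79 @ $5.35 + 345 @ $7.75 + 116 @ $9.70 = $4,221.60
Oct 20, 196 sold [FIFO — oldest first]: 176 @ $9.70 + 20 @ $8.10 = $1,869.20
Total COGS = $4,221.60 + $1,869.20 = $6,090.80
Ending inventory: 208 @ $8.10 = $1,684.80

COGS = $6,090.80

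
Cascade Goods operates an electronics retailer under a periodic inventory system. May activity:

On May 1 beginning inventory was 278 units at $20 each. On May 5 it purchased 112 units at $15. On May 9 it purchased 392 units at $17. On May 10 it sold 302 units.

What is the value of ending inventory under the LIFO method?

May 10, 302 sold [LIFO — newest first]: 302 @ $17 = $5,134
Ending inventory: 278 @ $20 + 112 @ $15 + 90 @ $17 = $8,770

Ending inventory = $8,770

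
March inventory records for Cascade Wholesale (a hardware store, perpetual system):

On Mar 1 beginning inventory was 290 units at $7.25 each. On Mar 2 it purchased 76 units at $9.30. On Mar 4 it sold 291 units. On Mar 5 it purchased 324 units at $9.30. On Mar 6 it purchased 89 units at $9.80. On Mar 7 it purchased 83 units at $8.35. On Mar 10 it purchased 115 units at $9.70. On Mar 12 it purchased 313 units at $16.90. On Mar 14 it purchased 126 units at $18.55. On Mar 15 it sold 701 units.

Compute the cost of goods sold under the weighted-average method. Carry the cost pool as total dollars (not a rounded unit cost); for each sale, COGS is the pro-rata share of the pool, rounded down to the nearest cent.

COGS = $10,892.76

After Mar 1: 290 on hand, pool $2,102.50 (≈ $7.2500 each)
After Mar 2: 366 on hand, pool $2,809.30 (≈ $7.6757 each)
Mar 4, sell 291: 291/366 × $2,809.30 → $2,233.62
After Mar 5: 399 on hand, pool $3,588.88 (≈ $8.9947 each)
After Mar 6: 488 on hand, pool $4,461.08 (≈ $9.1416 each)
After Mar 7: 571 on hand, pool $5,154.13 (≈ $9.0265 each)
After Mar 10: 686 on hand, pool $6,269.63 (≈ $9.1394 each)
After Mar 12: 999 on hand, pool $11,559.33 (≈ $11.5709 each)
After Mar 14: 1125 on hand, pool $13,896.63 (≈ $12.3526 each)
Mar 15, sell 701: 701/1125 × $13,896.63 → $8,659.14
Total COGS = $2,233.62 + $8,659.14 = $10,892.76
Ending inventory (cost pool remaining) = $5,237.49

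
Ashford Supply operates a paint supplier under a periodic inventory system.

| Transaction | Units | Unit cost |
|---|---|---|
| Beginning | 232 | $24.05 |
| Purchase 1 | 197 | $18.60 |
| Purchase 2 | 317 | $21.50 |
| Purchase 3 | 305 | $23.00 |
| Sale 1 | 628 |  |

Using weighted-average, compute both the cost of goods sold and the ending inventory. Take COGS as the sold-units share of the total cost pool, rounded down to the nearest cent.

Sale 1, sell 628: 628/1051 × $23,074.30 → $13,787.49
Ending inventory (cost pool remaining) = $9,286.81

COGS = $13,787.49; ending inventory = $9,286.81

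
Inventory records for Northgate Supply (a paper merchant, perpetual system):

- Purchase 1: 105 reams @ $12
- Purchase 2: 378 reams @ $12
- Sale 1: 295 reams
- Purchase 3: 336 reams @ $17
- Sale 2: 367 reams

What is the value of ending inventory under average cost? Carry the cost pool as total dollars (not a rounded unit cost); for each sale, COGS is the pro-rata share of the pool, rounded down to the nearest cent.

After Purchase 1: 105 on hand, pool $1,260.00 (≈ $12.0000 each)
After Purchase 2: 483 on hand, pool $5,796.00 (≈ $12.0000 each)
Sale 1, sell 295: 295/483 × $5,796.00 → $3,540.00
After Purchase 3: 524 on hand, pool $7,968.00 (≈ $15.2061 each)
Sale 2, sell 367: 367/524 × $7,968.00 → $5,580.64
Total COGS = $3,540.00 + $5,580.64 = $9,120.64
Ending inventory (cost pool remaining) = $2,387.36

Ending inventory = $2,387.36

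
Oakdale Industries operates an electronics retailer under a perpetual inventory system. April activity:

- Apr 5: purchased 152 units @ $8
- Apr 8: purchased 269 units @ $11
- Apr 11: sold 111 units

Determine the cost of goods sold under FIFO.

COGS = $888

Apr 11, 111 sold [FIFO — oldest first]: 111 @ $8 = $888
Ending inventory: 41 @ $8 + 269 @ $11 = $3,287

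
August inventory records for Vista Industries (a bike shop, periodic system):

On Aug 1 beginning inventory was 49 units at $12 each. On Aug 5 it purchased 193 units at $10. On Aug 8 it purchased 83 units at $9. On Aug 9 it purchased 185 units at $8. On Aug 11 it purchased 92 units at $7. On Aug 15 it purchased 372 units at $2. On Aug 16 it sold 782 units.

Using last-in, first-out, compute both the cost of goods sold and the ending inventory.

Aug 16, 782 sold [LIFO — newest first]: 372 @ $2 + 92 @ $7 + 185 @ $8 + 83 @ $9 + 50 @ $10 = $4,115
Ending inventory: 49 @ $12 + 143 @ $10 = $2,018

COGS = $4,115; ending inventory = $2,018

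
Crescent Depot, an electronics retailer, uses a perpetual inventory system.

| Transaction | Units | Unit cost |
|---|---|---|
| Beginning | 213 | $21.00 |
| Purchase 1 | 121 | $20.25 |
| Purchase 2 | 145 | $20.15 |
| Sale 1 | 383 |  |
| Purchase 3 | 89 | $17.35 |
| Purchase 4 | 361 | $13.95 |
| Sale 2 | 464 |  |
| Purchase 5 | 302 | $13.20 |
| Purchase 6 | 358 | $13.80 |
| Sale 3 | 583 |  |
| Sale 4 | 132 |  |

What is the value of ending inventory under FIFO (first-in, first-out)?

Ending inventory = $372.60

Sale 1 (383) [FIFO — oldest first]: 213 @ $21.00 + 121 @ $20.25 + 49 @ $20.15 = $7,910.60
Sale 2 (464) [FIFO — oldest first]: 96 @ $20.15 + 89 @ $17.35 + 279 @ $13.95 = $7,370.60
Sale 3 (583) [FIFO — oldest first]: 82 @ $13.95 + 302 @ $13.20 + 199 @ $13.80 = $7,876.50
Sale 4 (132) [FIFO — oldest first]: 132 @ $13.80 = $1,821.60
Total COGS = $7,910.60 + $7,370.60 + $7,876.50 + $1,821.60 = $24,979.30
Ending inventory: 27 @ $13.80 = $372.60
Check: goods available $25,351.90 = COGS $24,979.30 + ending $372.60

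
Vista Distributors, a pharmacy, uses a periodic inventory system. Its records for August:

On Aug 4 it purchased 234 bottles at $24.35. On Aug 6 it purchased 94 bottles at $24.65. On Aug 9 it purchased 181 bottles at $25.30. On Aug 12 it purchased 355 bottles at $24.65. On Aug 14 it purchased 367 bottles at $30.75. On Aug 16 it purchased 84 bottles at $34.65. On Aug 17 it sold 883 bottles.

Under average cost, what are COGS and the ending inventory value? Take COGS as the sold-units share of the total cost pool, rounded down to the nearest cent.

Aug 17, sell 883: 883/1315 × $35,540.90 → $23,865.10
Ending inventory (cost pool remaining) = $11,675.80
Check: goods available $35,540.90 = COGS $23,865.10 + ending $11,675.80

COGS = $23,865.10; ending inventory = $11,675.80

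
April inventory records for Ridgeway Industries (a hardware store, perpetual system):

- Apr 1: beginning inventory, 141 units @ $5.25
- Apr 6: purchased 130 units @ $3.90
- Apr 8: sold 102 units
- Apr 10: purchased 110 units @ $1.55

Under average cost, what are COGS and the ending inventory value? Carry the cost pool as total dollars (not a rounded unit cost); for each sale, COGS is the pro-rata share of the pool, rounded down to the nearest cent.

After Apr 1: 141 on hand, pool $740.25 (≈ $5.2500 each)
After Apr 6: 271 on hand, pool $1,247.25 (≈ $4.6024 each)
Apr 8, sell 102: 102/271 × $1,247.25 → $469.44
After Apr 10: 279 on hand, pool $948.31 (≈ $3.3990 each)
Ending inventory (cost pool remaining) = $948.31

COGS = $469.44; ending inventory = $948.31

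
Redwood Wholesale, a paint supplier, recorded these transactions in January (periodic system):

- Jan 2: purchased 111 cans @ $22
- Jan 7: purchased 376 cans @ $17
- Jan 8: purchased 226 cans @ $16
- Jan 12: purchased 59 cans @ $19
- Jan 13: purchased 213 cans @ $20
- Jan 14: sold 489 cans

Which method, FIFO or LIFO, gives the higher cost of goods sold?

FIFO

FIFO COGS: 111 @ $22 + 376 @ $17 + 2 @ $16 = $8,866
LIFO COGS: 213 @ $20 + 59 @ $19 + 217 @ $16 = $8,853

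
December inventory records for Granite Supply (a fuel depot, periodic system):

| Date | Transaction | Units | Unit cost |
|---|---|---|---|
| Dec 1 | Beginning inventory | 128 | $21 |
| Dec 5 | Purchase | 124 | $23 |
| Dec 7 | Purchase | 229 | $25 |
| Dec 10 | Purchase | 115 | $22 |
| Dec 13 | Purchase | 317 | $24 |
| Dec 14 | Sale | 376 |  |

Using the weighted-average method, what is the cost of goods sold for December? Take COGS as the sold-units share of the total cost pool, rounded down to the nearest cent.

Dec 14, sell 376: 376/913 × $21,403.00 → $8,814.37
Ending inventory (cost pool remaining) = $12,588.63

COGS = $8,814.37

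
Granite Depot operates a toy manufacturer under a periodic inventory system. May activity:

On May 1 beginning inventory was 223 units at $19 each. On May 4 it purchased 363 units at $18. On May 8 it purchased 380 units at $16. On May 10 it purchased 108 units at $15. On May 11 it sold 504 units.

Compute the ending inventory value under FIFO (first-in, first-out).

Ending inventory = $9,176

May 11, 504 sold [FIFO — oldest first]: 223 @ $19 + 281 @ $18 = $9,295
Ending inventory: 82 @ $18 + 380 @ $16 + 108 @ $15 = $9,176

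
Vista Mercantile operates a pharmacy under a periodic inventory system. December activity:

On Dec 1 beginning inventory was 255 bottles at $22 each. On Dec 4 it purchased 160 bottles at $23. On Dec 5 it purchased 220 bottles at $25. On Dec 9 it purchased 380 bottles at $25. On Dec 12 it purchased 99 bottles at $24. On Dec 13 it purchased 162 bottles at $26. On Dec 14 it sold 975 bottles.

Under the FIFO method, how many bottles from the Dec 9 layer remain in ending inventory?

Dec 14, 975 sold [FIFO — oldest first]: 255 @ $22 + 160 @ $23 + 220 @ $25 + 340 @ $25 = $23,290
Ending inventory: 40 @ $25 + 99 @ $24 + 162 @ $26 = $7,588
Check: goods available $30,878 = COGS $23,290 + ending $7,588

40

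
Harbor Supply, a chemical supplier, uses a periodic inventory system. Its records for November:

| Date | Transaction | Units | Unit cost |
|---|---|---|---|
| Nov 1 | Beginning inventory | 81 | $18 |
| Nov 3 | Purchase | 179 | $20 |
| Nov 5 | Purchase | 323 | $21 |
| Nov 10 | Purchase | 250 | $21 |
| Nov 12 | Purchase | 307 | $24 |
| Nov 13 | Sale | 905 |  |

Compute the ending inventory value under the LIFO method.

Nov 13, 905 sold [LIFO — newest first]: 307 @ $24 + 250 @ $21 + 323 @ $21 + 25 @ $20 = $19,901
Ending inventory: 81 @ $18 + 154 @ $20 = $4,538
Check: goods available $24,439 = COGS $19,901 + ending $4,538

Ending inventory = $4,538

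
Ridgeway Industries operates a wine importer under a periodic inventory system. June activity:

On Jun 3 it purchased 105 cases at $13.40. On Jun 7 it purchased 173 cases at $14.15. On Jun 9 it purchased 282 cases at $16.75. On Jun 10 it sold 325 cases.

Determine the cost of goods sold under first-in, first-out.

COGS = $4,642.20

Jun 10, 325 sold [FIFO — oldest first]: 105 @ $13.40 + 173 @ $14.15 + 47 @ $16.75 = $4,642.20
Ending inventory: 235 @ $16.75 = $3,936.25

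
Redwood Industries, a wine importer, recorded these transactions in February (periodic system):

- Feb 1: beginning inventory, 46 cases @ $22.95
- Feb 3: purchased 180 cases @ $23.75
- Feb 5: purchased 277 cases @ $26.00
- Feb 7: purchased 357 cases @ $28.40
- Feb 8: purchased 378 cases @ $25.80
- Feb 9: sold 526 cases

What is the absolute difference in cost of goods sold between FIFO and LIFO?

FIFO COGS: 46 @ $22.95 + 180 @ $23.75 + 277 @ $26.00 + 23 @ $28.40 = $13,185.90
LIFO COGS: 378 @ $25.80 + 148 @ $28.40 = $13,955.60
Difference = |$13,185.90 − $13,955.60| = $769.70

$769.70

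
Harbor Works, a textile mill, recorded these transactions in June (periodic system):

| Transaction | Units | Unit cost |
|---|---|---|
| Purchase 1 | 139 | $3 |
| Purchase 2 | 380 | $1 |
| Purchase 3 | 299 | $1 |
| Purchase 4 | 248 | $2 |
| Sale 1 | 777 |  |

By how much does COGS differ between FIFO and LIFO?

FIFO COGS: 139 @ $3 + 380 @ $1 + 258 @ $1 = $1,055
LIFO COGS: 248 @ $2 + 299 @ $1 + 230 @ $1 = $1,025
Difference = |$1,055 − $1,025| = $30

$30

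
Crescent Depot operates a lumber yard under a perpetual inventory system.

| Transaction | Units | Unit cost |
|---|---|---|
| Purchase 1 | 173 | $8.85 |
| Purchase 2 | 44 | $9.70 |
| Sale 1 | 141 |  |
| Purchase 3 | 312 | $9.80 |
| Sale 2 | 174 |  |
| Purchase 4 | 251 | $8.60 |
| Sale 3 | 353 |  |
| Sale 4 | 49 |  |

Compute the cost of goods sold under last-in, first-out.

Sale 1 (141) [LIFO — newest first]: 44 @ $9.70 + 97 @ $8.85 = $1,285.25
Sale 2 (174) [LIFO — newest first]: 174 @ $9.80 = $1,705.20
Sale 3 (353) [LIFO — newest first]: 251 @ $8.60 + 102 @ $9.80 = $3,158.20
Sale 4 (49) [LIFO — newest first]: 36 @ $9.80 + 13 @ $8.85 = $467.85
Total COGS = $1,285.25 + $1,705.20 + $3,158.20 + $467.85 = $6,616.50
Ending inventory: 63 @ $8.85 = $557.55

COGS = $6,616.50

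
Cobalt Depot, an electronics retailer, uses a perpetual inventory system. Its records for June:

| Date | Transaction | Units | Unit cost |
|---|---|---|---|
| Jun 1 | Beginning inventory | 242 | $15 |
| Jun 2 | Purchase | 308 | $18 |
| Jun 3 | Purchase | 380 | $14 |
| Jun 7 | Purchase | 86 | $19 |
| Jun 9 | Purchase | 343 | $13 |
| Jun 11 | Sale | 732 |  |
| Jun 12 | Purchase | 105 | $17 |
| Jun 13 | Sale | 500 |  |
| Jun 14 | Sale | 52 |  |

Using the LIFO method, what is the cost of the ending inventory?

Ending inventory = $2,700

Jun 11, 732 sold [LIFO — newest first]: 343 @ $13 + 86 @ $19 + 303 @ $14 = $10,335
Jun 13, 500 sold [LIFO — newest first]: 105 @ $17 + 77 @ $14 + 308 @ $18 + 10 @ $15 = $8,557
Jun 14, 52 sold [LIFO — newest first]: 52 @ $15 = $780
Total COGS = $10,335 + $8,557 + $780 = $19,672
Ending inventory: 180 @ $15 = $2,700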